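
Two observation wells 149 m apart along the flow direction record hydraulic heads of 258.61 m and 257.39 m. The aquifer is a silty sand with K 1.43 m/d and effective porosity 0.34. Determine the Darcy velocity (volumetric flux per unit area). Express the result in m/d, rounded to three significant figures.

Hydraulic gradient i = (258.61 − 257.39) / 149 = 1.22 / 149 = 0.008188
Specific discharge q = 1.43 × 0.008188 = 0.01171 m/d

0.0117 m/d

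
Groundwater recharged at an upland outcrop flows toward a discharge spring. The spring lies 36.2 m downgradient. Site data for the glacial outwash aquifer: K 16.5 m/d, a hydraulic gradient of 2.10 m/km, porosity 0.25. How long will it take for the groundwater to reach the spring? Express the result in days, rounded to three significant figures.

Specific discharge q = 16.5 × 0.0021 = 0.03465 m/d
v = Ki/n = 16.5·0.0021/0.25 = 0.1386 m/d
t = L / v = 36.2 / 0.1386 = 261.2 d

261 days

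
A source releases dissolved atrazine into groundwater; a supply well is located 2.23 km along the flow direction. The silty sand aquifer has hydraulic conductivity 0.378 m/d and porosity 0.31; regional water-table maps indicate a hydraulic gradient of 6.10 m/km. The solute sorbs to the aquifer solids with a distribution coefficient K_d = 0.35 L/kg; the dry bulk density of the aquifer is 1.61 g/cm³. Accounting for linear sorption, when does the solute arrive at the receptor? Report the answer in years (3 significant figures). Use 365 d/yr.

2310 years

Darcy flux q = K·i = 0.378 × 0.0061 = 0.002306 m/d
v_s = q/n_e = 0.002306/0.31 = 0.007438 m/d
Retardation R = 1 + ρ_b·K_d/n = 1 + 1.61×0.35/0.31 = 2.818
Contaminant velocity v_c = v/R = 0.007438/2.818 = 0.002640 m/d
L = 2.23 km = 2230 m
t = L/v_c = 2230/0.002640 = 844800 d
   = 844800/365 = 2310 yr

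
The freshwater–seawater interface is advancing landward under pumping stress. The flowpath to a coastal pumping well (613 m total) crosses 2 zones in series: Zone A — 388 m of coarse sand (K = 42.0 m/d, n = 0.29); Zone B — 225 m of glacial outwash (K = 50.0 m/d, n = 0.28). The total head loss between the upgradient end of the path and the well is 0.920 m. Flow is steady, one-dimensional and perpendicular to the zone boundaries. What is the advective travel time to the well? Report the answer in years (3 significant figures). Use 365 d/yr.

7.18 years

Steady 1-D flow in series ⇒ the Darcy flux q is identical in every zone and the zone head losses add (resistances L/K in series).
Σ(L/K) = 388/42.0 + 225/50.0 = 9.238 + 4.500 = 13.74 d
q = ΔH / Σ(L/K) = 0.920 / 13.74 = 0.06697 m/d (same in every zone)
Zone A: v = q/n = 0.06697/0.29 = 0.2309 m/d → t_A = 388/0.2309 = 1680 d
Zone B: v = q/n = 0.06697/0.28 = 0.2392 m/d → t_B = 225/0.2392 = 940.8 d
Total t = 1680 + 940.8 = 2621 d
   = 2621 / 365 = 7.18 yr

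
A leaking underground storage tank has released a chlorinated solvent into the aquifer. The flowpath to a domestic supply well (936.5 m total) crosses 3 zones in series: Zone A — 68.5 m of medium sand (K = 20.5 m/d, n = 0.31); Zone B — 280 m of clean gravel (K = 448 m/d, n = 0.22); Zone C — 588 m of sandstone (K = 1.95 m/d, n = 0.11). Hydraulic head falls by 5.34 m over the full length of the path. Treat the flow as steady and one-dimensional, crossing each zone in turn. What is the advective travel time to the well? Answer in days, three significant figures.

8440 days

Continuity: the same q passes through each zone, so ΔH = q·Σ(L_j/K_j) — the zones act as resistances in series.
Σ(L/K) = 68.5/20.5 + 280/448 + 588/1.95 = 3.341 + 0.6250 + 301.5 = 305.5 d
q = ΔH / Σ(L/K) = 5.34 / 305.5 = 0.01748 m/d (same in every zone)
Zone A: v = q/n = 0.01748/0.31 = 0.05638 m/d → t_A = 68.5/0.05638 = 1215 d
Zone B: v = q/n = 0.01748/0.22 = 0.07945 m/d → t_B = 280/0.07945 = 3524 d
Zone C: v = q/n = 0.01748/0.11 = 0.1589 m/d → t_C = 588/0.1589 = 3700 d
Total t = 1215 + 3524 + 3700 = 8439 d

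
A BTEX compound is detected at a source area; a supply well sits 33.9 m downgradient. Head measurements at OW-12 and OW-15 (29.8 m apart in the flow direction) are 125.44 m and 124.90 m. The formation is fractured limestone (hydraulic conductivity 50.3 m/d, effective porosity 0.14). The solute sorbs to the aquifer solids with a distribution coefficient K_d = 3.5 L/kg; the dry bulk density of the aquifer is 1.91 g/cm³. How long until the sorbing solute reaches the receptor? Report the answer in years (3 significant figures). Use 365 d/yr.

0.695 years

Hydraulic gradient i = (125.44 − 124.90) / 29.8 = 0.54 / 29.8 = 0.01812
q = Ki = 50.3 × 0.01812 = 0.9115 m/d
Average linear velocity = 0.9115 / 0.14 = 6.511 m/d
Retardation R = 1 + ρ_b·K_d/n = 1 + 1.91×3.5/0.14 = 48.75
Contaminant velocity v_c = v/R = 6.511/48.75 = 0.1335 m/d
t = L/v_c = 33.9/0.1335 = 253.8 d
   = 253.8/365 = 0.695 yr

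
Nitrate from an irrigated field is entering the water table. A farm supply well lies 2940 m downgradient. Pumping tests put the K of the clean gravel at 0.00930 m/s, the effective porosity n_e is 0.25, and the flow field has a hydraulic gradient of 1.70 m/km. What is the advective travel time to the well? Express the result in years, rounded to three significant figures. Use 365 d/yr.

1.47 years

K = 0.00930 m/s × 86400 s/d = 803.5 m/d
Specific discharge q = 803.5 × 0.0017 = 1.366 m/d
v_s = q/n_e = 1.366/0.25 = 5.464 m/d
t = L / v = 2940 / 5.464 = 538.1 d
   = 538.1 / 365 = 1.47 yr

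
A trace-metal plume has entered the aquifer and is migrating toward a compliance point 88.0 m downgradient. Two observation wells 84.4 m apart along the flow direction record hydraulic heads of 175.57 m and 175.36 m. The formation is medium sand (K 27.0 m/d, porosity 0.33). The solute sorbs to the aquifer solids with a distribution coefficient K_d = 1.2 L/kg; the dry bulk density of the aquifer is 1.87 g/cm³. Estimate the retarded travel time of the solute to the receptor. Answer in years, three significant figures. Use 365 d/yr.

9.24 years

Hydraulic gradient i = (175.57 − 175.36) / 84.4 = 0.21 / 84.4 = 0.002488
Darcy flux q = K·i = 27.0 × 0.002488 = 0.06718 m/d
v_s = q/n_e = 0.06718/0.33 = 0.2036 m/d
Retardation R = 1 + ρ_b·K_d/n = 1 + 1.87×1.2/0.33 = 7.800
Contaminant velocity v_c = v/R = 0.2036/7.800 = 0.02610 m/d
t = L/v_c = 88.0/0.02610 = 3372 d
   = 3372/365 = 9.24 yr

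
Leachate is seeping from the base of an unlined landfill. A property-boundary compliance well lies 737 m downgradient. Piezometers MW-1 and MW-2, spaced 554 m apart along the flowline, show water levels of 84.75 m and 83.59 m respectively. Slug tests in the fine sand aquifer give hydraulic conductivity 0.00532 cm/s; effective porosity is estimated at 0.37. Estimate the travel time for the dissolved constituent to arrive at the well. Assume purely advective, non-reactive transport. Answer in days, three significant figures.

28300 days

Hydraulic gradient i = (84.75 − 83.59) / 554 = 1.16 / 554 = 0.002094
K = 0.00532 cm/s × 864 = 4.596 m/d
Darcy flux q = K·i = 4.596 × 0.002094 = 0.009624 m/d
v_s = q/n_e = 0.009624/0.37 = 0.02601 m/d
t = L / v = 737 / 0.02601 = 28330 d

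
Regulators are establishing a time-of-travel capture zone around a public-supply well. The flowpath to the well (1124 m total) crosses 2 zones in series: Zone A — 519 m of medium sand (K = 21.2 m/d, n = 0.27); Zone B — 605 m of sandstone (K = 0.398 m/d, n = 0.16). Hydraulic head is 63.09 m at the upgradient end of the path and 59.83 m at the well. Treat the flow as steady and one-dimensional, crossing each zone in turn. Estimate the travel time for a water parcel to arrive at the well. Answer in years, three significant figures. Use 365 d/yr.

308 years

Total head drop ΔH = 63.09 − 59.83 = 3.26 m
Continuity: the same q passes through each zone, so ΔH = q·Σ(L_j/K_j) — the zones act as resistances in series.
Σ(L/K) = 519/21.2 + 605/0.398 = 24.48 + 1520 = 1545 d
q = ΔH / Σ(L/K) = 3.26 / 1545 = 0.002111 m/d (same in every zone)
Zone A: v = q/n = 0.002111/0.27 = 0.007817 m/d → t_A = 519/0.007817 = 66390 d
Zone B: v = q/n = 0.002111/0.16 = 0.01319 m/d → t_B = 605/0.01319 = 45860 d
Total t = 66390 + 45860 = 112300 d
   = 112300 / 365 = 308 yr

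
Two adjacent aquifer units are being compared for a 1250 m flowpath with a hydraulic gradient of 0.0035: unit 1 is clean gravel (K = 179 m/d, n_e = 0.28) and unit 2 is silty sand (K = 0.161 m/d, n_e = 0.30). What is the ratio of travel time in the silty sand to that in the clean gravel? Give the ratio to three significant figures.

Unit 1 (clean gravel): v = 179×0.0035/0.28 = 2.238 m/d, t = 1250/2.238 = 558.7 d
Unit 2 (silty sand): v = 0.161×0.0035/0.30 = 0.001878 m/d, t = 1250/0.001878 = 665500 d
t(silty sand) / t(clean gravel) = 665500/558.7 = 1190

1190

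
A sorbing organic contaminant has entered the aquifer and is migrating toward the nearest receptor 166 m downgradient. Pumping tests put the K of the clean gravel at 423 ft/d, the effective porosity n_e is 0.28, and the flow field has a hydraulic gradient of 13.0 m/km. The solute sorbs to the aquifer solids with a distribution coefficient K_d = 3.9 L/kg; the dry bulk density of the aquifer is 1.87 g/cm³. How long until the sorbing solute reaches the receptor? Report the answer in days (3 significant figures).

K = 423 ft/d × 0.3048 = 128.9 m/d
Specific discharge q = 128.9 × 0.013 = 1.676 m/d
Average linear velocity = 1.676 / 0.28 = 5.986 m/d
Retardation R = 1 + ρ_b·K_d/n = 1 + 1.87×3.9/0.28 = 27.05
Contaminant velocity v_c = v/R = 5.986/27.05 = 0.2213 m/d
t = L/v_c = 166/0.2213 = 750.0 d

750 days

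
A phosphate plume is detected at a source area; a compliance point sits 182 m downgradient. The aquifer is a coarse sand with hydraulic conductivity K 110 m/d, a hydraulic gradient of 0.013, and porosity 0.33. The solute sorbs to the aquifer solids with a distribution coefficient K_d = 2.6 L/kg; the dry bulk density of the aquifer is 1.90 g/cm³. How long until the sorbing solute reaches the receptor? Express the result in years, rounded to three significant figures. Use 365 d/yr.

Specific discharge q = 110 × 0.013 = 1.430 m/d
Seepage velocity v = q / n = 1.430 / 0.33 = 4.333 m/d
Retardation R = 1 + ρ_b·K_d/n = 1 + 1.90×2.6/0.33 = 15.97
Contaminant velocity v_c = v/R = 4.333/15.97 = 0.2713 m/d
t = L/v_c = 182/0.2713 = 670.7 d
   = 670.7/365 = 1.84 yr

1.84 years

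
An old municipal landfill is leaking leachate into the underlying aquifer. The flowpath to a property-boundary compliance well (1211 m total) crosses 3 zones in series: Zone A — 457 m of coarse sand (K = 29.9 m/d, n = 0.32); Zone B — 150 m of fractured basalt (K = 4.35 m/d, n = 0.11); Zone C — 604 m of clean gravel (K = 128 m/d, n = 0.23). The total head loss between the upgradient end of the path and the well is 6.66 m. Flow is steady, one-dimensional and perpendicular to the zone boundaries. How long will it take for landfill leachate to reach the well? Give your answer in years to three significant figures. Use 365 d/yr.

6.76 years

Steady 1-D flow in series ⇒ the Darcy flux q is identical in every zone and the zone head losses add (resistances L/K in series).
Σ(L/K) = 457/29.9 + 150/4.35 + 604/128 = 15.28 + 34.48 + 4.719 = 54.49 d
q = ΔH / Σ(L/K) = 6.66 / 54.49 = 0.1222 m/d (same in every zone)
Zone A: v = q/n = 0.1222/0.32 = 0.3820 m/d → t_A = 457/0.3820 = 1196 d
Zone B: v = q/n = 0.1222/0.11 = 1.111 m/d → t_B = 150/1.111 = 135.0 d
Zone C: v = q/n = 0.1222/0.23 = 0.5315 m/d → t_C = 604/0.5315 = 1137 d
Total t = 1196 + 135.0 + 1137 = 2468 d
   = 2468 / 365 = 6.76 yr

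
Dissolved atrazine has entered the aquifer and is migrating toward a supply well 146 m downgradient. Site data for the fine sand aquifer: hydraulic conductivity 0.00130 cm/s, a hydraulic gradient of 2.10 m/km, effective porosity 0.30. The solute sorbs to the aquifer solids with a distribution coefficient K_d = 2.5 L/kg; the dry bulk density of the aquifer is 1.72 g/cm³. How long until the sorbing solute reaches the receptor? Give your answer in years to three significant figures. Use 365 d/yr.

K = 0.00130 cm/s × 864 = 1.123 m/d
Specific discharge q = 1.123 × 0.0021 = 0.002359 m/d
v_s = q/n_e = 0.002359/0.30 = 0.007862 m/d
Retardation R = 1 + ρ_b·K_d/n = 1 + 1.72×2.5/0.30 = 15.33
Contaminant velocity v_c = v/R = 0.007862/15.33 = 5.128e-4 m/d
t = L/v_c = 146/5.128e-4 = 284700 d
   = 284700/365 = 780 yr

780 years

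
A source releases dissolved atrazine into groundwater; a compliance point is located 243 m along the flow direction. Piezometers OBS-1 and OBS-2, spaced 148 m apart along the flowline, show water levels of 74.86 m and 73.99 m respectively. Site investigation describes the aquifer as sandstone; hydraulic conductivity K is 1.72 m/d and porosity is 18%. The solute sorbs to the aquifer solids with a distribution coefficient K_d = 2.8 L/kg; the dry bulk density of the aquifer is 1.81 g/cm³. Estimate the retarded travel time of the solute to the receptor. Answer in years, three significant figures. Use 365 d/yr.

Hydraulic gradient i = (74.86 − 73.99) / 148 = 0.87 / 148 = 0.005878
Darcy flux q = K·i = 1.72 × 0.005878 = 0.01011 m/d
v_s = q/n_e = 0.01011/0.18 = 0.05617 m/d
Retardation R = 1 + ρ_b·K_d/n = 1 + 1.81×2.8/0.18 = 29.16
Contaminant velocity v_c = v/R = 0.05617/29.16 = 0.001927 m/d
t = L/v_c = 243/0.001927 = 126100 d
   = 126100/365 = 346 yr

346 years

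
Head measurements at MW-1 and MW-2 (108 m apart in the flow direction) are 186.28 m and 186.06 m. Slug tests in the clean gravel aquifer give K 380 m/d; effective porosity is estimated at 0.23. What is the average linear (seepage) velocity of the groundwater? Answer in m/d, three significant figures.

Hydraulic gradient i = (186.28 − 186.06) / 108 = 0.22 / 108 = 0.002037
Specific discharge q = 380 × 0.002037 = 0.7741 m/d
Average linear velocity = 0.7741 / 0.23 = 3.366 m/d

3.37 m/d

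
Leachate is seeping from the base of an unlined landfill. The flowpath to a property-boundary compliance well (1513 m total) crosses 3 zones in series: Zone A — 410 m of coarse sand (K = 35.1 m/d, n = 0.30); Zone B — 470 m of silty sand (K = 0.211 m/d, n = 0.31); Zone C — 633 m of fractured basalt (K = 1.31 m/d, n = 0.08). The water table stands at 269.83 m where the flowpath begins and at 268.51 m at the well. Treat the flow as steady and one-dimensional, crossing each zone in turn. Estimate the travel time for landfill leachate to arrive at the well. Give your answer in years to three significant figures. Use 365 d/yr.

1800 years

Total head drop ΔH = 269.83 − 268.51 = 1.32 m
Steady 1-D flow in series ⇒ the Darcy flux q is identical in every zone and the zone head losses add (resistances L/K in series).
Σ(L/K) = 410/35.1 + 470/0.211 + 633/1.31 = 11.68 + 2227 + 483.2 = 2722 d
q = ΔH / Σ(L/K) = 1.32 / 2722 = 4.849e-4 m/d (same in every zone)
Zone A: v = q/n = 4.849e-4/0.30 = 0.001616 m/d → t_A = 410/0.001616 = 253700 d
Zone B: v = q/n = 4.849e-4/0.31 = 0.001564 m/d → t_B = 470/0.001564 = 300500 d
Zone C: v = q/n = 4.849e-4/0.08 = 0.006061 m/d → t_C = 633/0.006061 = 104400 d
Total t = 253700 + 300500 + 104400 = 658600 d
   = 658600 / 365 = 1800 yr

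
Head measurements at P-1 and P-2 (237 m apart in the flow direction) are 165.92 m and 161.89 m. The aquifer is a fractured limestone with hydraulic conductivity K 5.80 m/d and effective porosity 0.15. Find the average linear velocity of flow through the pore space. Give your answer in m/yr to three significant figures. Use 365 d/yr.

240 m/yr

Hydraulic gradient i = (165.92 − 161.89) / 237 = 4.03 / 237 = 0.01700
Darcy flux q = K·i = 5.80 × 0.01700 = 0.09862 m/d
Seepage velocity v = q / n = 0.09862 / 0.15 = 0.6575 m/d
   = 0.6575 × 365 = 240 m/yr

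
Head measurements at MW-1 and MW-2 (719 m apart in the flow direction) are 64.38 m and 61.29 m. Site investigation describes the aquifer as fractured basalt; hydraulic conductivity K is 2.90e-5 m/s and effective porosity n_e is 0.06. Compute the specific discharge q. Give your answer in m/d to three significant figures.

0.0108 m/d

Hydraulic gradient i = (64.38 − 61.29) / 719 = 3.09 / 719 = 0.004298
K = 2.90e-5 m/s × 86400 s/d = 2.506 m/d
Specific discharge q = 2.506 × 0.004298 = 0.01077 m/d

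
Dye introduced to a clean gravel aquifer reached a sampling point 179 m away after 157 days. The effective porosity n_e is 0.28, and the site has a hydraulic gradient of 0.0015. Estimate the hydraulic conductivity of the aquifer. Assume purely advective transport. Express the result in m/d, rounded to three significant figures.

213 m/d

v = L / t = 179 / 157 = 1.140 m/d
K = v · n / i = 1.140 × 0.28 / 0.0015 = 213 m/d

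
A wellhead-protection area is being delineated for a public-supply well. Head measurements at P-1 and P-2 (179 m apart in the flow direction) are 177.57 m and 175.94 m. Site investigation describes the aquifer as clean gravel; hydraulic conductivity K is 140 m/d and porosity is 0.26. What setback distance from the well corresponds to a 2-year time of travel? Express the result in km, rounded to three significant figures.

Hydraulic gradient i = (177.57 − 175.94) / 179 = 1.63 / 179 = 0.009106
Darcy flux q = K·i = 140 × 0.009106 = 1.275 m/d
Seepage velocity v = q / n = 1.275 / 0.26 = 4.903 m/d
T = 2 yr × 365 = 730 d
L = v × T = 4.903 × 730 = 3579 m
   = 3.58 km

3.58 km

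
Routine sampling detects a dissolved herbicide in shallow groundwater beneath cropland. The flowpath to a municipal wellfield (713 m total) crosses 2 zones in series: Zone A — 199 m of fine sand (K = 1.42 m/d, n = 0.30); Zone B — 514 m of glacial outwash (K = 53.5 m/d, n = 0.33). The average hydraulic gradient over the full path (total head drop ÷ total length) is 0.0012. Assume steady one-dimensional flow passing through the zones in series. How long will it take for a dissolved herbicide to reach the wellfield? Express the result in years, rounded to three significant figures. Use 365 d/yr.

110 years

For zones in series the flux q is common to all zones; the equivalent conductivity is the harmonic (thickness-weighted) mean, K_eq = L_total / Σ(L_j/K_j).
Σ(L/K) = 199/1.42 + 514/53.5 = 140.1 + 9.607 = 149.7 d
K_eq = L_total / Σ(L/K) = 713 / 149.7 = 4.761 m/d
q = K_eq · i = 4.761 × 0.0012 = 0.005714 m/d (same in every zone)
Zone A: v = q/n = 0.005714/0.30 = 0.01905 m/d → t_A = 199/0.01905 = 10450 d
Zone B: v = q/n = 0.005714/0.33 = 0.01731 m/d → t_B = 514/0.01731 = 29690 d
Total t = 10450 + 29690 = 40140 d
   = 40140 / 365 = 110 yr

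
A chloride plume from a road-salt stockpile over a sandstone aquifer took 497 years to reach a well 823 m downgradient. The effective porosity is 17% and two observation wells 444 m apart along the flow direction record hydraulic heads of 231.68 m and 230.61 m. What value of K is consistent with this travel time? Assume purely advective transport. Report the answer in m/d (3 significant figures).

0.320 m/d

Hydraulic gradient i = (231.68 − 230.61) / 444 = 1.07 / 444 = 0.002410
t = 497 years = 181400 d
v = L / t = 823 / 181400 = 0.004537 m/d
K = v · n / i = 0.004537 × 0.17 / 0.002410 = 0.320 m/d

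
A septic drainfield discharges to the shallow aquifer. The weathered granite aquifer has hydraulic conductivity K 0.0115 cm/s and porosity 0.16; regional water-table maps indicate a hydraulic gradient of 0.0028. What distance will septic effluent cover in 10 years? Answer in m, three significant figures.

635 m

K = 0.0115 cm/s × 864 = 9.936 m/d
Specific discharge q = 9.936 × 0.0028 = 0.02782 m/d
Average linear velocity = 0.02782 / 0.16 = 0.1739 m/d
T = 10 yr × 365 = 3650 d
L = v × T = 0.1739 × 3650 = 634.7 m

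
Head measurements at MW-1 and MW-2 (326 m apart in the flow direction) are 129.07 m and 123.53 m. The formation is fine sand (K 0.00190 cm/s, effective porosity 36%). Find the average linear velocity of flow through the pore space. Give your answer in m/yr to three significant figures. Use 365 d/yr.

Hydraulic gradient i = (129.07 − 123.53) / 326 = 5.54 / 326 = 0.01699
K = 0.00190 cm/s × 864 = 1.642 m/d
q = Ki = 1.642 × 0.01699 = 0.02790 m/d
v = Ki/n = 1.642·0.01699/0.36 = 0.07749 m/d
   = 0.07749 × 365 = 28.3 m/yr

28.3 m/yr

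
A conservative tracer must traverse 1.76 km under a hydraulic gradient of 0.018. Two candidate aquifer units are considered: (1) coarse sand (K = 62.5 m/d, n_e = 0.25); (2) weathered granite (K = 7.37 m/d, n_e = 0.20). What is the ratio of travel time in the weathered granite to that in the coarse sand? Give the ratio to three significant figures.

6.78

Unit 1 (coarse sand): v = 62.5×0.018/0.25 = 4.500 m/d, t = 1760/4.500 = 391.1 d
Unit 2 (weathered granite): v = 7.37×0.018/0.20 = 0.6633 m/d, t = 1760/0.6633 = 2653 d
t(weathered granite) / t(coarse sand) = 2653/391.1 = 6.78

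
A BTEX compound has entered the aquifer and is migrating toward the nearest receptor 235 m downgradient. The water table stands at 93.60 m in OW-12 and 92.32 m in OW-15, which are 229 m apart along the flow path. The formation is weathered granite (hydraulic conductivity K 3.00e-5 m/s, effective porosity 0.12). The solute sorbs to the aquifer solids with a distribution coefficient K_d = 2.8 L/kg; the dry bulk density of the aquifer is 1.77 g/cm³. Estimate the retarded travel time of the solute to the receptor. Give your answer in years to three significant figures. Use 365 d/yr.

226 years

Hydraulic gradient i = (93.60 − 92.32) / 229 = 1.28 / 229 = 0.005590
K = 3.00e-5 m/s × 86400 s/d = 2.592 m/d
Darcy flux q = K·i = 2.592 × 0.005590 = 0.01449 m/d
v = Ki/n = 2.592·0.005590/0.12 = 0.1207 m/d
Retardation R = 1 + ρ_b·K_d/n = 1 + 1.77×2.8/0.12 = 42.30
Contaminant velocity v_c = v/R = 0.1207/42.30 = 0.002854 m/d
t = L/v_c = 235/0.002854 = 82330 d
   = 82330/365 = 226 yr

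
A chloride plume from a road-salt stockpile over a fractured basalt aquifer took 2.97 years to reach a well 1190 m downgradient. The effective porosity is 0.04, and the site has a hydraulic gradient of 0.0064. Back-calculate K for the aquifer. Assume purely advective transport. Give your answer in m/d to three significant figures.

6.86 m/d

t = 2.97 years = 1084 d
v = L / t = 1190 / 1084 = 1.098 m/d
K = v · n / i = 1.098 × 0.04 / 0.0064 = 6.86 m/d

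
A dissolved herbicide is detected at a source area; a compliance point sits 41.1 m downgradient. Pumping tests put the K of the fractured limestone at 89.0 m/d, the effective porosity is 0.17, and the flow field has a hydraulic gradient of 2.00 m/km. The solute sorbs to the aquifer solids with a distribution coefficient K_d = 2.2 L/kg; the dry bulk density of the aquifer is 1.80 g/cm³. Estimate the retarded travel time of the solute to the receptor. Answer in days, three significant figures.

954 days

Darcy flux q = K·i = 89.0 × 0.0020 = 0.1780 m/d
v = Ki/n = 89.0·0.0020/0.17 = 1.047 m/d
Retardation R = 1 + ρ_b·K_d/n = 1 + 1.80×2.2/0.17 = 24.29
Contaminant velocity v_c = v/R = 1.047/24.29 = 0.04310 m/d
t = L/v_c = 41.1/0.04310 = 953.6 d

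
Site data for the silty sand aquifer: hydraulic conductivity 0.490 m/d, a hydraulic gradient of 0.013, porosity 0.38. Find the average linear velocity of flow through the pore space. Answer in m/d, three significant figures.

0.0168 m/d

Darcy flux q = K·i = 0.490 × 0.013 = 0.006370 m/d
Average linear velocity = 0.006370 / 0.38 = 0.01676 m/d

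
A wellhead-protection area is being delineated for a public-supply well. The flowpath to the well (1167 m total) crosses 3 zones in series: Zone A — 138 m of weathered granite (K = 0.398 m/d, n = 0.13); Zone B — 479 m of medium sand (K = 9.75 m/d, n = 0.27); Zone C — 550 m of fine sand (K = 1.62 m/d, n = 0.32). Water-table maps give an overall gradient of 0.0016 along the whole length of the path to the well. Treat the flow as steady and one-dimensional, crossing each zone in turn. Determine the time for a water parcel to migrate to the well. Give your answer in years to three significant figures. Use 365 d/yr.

Continuity: the same q passes through each zone, so ΔH = q·Σ(L_j/K_j) — the zones act as resistances in series.
Σ(L/K) = 138/0.398 + 479/9.75 + 550/1.62 = 346.7 + 49.13 + 339.5 = 735.4 d
K_eq = L_total / Σ(L/K) = 1167 / 735.4 = 1.587 m/d
q = K_eq · i = 1.587 × 0.0016 = 0.002539 m/d (same in every zone)
Zone A: v = q/n = 0.002539/0.13 = 0.01953 m/d → t_A = 138/0.01953 = 7065 d
Zone B: v = q/n = 0.002539/0.27 = 0.009404 m/d → t_B = 479/0.009404 = 50930 d
Zone C: v = q/n = 0.002539/0.32 = 0.007935 m/d → t_C = 550/0.007935 = 69310 d
Total t = 7065 + 50930 + 69310 = 127300 d
   = 127300 / 365 = 349 yr

349 years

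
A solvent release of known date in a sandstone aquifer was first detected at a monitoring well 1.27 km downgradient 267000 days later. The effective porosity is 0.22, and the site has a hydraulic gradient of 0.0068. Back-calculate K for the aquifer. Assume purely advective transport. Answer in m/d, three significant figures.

0.154 m/d

L = 1.27 km = 1270 m
v = L / t = 1270 / 267000 = 0.004757 m/d
K = v · n / i = 0.004757 × 0.22 / 0.0068 = 0.154 m/d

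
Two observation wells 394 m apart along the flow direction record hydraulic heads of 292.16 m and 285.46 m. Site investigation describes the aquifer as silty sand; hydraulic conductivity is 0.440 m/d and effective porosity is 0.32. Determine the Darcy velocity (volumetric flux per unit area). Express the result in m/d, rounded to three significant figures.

Hydraulic gradient i = (292.16 − 285.46) / 394 = 6.70 / 394 = 0.01701
q = Ki = 0.440 × 0.01701 = 0.007482 m/d

0.00748 m/d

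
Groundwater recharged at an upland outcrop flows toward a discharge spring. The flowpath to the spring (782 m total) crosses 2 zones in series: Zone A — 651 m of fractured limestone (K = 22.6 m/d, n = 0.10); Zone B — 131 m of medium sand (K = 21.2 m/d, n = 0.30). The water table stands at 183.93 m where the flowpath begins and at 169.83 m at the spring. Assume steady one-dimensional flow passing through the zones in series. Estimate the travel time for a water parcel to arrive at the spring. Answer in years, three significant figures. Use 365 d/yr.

Total head drop ΔH = 183.93 − 169.83 = 14.10 m
Steady 1-D flow in series ⇒ the Darcy flux q is identical in every zone and the zone head losses add (resistances L/K in series).
Σ(L/K) = 651/22.6 + 131/21.2 = 28.81 + 6.179 = 34.98 d
q = ΔH / Σ(L/K) = 14.10 / 34.98 = 0.4030 m/d (same in every zone)
Zone A: v = q/n = 0.4030/0.10 = 4.030 m/d → t_A = 651/4.030 = 161.5 d
Zone B: v = q/n = 0.4030/0.30 = 1.343 m/d → t_B = 131/1.343 = 97.51 d
Total t = 161.5 + 97.51 = 259.0 d
   = 259.0 / 365 = 0.710 yr

0.710 years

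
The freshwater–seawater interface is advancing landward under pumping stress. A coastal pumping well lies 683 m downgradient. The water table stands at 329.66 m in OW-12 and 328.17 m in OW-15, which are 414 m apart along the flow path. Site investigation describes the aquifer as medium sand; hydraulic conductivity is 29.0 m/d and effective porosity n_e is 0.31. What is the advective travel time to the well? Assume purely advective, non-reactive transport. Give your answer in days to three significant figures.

Hydraulic gradient i = (329.66 − 328.17) / 414 = 1.49 / 414 = 0.003599
Darcy flux q = K·i = 29.0 × 0.003599 = 0.1044 m/d
v = Ki/n = 29.0·0.003599/0.31 = 0.3367 m/d
t = L / v = 683 / 0.3367 = 2029 d

2030 days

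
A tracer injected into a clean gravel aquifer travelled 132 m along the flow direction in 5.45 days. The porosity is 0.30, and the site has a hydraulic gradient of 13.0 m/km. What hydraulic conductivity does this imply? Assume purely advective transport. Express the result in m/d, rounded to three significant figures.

v = L / t = 132 / 5.45 = 24.22 m/d
K = v · n / i = 24.22 × 0.30 / 0.013 = 559 m/d

559 m/d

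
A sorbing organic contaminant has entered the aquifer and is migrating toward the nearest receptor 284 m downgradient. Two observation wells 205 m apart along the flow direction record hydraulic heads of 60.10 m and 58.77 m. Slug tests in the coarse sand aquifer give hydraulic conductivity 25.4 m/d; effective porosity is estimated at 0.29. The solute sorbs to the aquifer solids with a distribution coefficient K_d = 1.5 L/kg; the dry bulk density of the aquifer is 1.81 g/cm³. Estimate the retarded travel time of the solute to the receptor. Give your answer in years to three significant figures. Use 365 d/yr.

Hydraulic gradient i = (60.10 − 58.77) / 205 = 1.33 / 205 = 0.006488
q = Ki = 25.4 × 0.006488 = 0.1648 m/d
Seepage velocity v = q / n = 0.1648 / 0.29 = 0.5682 m/d
Retardation R = 1 + ρ_b·K_d/n = 1 + 1.81×1.5/0.29 = 10.36
Contaminant velocity v_c = v/R = 0.5682/10.36 = 0.05484 m/d
t = L/v_c = 284/0.05484 = 5179 d
   = 5179/365 = 14.2 yr

14.2 years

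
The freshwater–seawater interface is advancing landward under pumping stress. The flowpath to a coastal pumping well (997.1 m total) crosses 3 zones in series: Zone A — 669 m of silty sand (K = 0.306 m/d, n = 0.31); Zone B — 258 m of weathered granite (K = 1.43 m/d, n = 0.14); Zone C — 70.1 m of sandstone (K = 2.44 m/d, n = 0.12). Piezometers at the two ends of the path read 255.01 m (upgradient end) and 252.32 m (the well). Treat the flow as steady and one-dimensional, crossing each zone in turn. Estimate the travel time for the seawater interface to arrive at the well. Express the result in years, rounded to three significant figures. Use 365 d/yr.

Total head drop ΔH = 255.01 − 252.32 = 2.69 m
Continuity: the same q passes through each zone, so ΔH = q·Σ(L_j/K_j) — the zones act as resistances in series.
Σ(L/K) = 669/0.306 + 258/1.43 + 70.1/2.44 = 2186 + 180.4 + 28.73 = 2395 d
q = ΔH / Σ(L/K) = 2.69 / 2395 = 0.001123 m/d (same in every zone)
Zone A: v = q/n = 0.001123/0.31 = 0.003622 m/d → t_A = 669/0.003622 = 184700 d
Zone B: v = q/n = 0.001123/0.14 = 0.008021 m/d → t_B = 258/0.008021 = 32160 d
Zone C: v = q/n = 0.001123/0.12 = 0.009358 m/d → t_C = 70.1/0.009358 = 7491 d
Total t = 184700 + 32160 + 7491 = 224300 d
   = 224300 / 365 = 615 yr

615 years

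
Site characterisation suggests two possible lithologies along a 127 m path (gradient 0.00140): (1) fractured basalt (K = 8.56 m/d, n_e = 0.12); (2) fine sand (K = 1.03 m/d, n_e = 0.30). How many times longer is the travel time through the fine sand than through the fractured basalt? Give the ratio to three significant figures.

Unit 1 (fractured basalt): v = 8.56×0.0014/0.12 = 0.09987 m/d, t = 127/0.09987 = 1272 d
Unit 2 (fine sand): v = 1.03×0.0014/0.30 = 0.004807 m/d, t = 127/0.004807 = 26420 d
t(fine sand) / t(fractured basalt) = 26420/1272 = 20.8

20.8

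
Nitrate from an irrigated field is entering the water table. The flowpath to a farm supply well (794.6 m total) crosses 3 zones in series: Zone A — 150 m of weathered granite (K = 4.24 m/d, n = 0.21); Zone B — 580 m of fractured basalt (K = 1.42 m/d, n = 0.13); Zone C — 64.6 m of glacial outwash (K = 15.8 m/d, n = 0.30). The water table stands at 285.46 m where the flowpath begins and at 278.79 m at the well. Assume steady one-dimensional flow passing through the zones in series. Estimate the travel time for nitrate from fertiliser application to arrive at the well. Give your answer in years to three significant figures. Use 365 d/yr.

Total head drop ΔH = 285.46 − 278.79 = 6.67 m
Continuity: the same q passes through each zone, so ΔH = q·Σ(L_j/K_j) — the zones act as resistances in series.
Σ(L/K) = 150/4.24 + 580/1.42 + 64.6/15.8 = 35.38 + 408.5 + 4.089 = 447.9 d
q = ΔH / Σ(L/K) = 6.67 / 447.9 = 0.01489 m/d (same in every zone)
Zone A: v = q/n = 0.01489/0.21 = 0.07091 m/d → t_A = 150/0.07091 = 2115 d
Zone B: v = q/n = 0.01489/0.13 = 0.1145 m/d → t_B = 580/0.1145 = 5063 d
Zone C: v = q/n = 0.01489/0.30 = 0.04964 m/d → t_C = 64.6/0.04964 = 1301 d
Total t = 2115 + 5063 + 1301 = 8480 d
   = 8480 / 365 = 23.2 yr

23.2 years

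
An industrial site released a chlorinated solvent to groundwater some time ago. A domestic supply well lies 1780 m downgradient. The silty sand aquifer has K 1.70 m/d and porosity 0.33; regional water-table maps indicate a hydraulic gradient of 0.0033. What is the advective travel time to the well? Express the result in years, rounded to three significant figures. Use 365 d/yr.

Darcy flux q = K·i = 1.70 × 0.0033 = 0.005610 m/d
v_s = q/n_e = 0.005610/0.33 = 0.01700 m/d
t = L / v = 1780 / 0.01700 = 104700 d
   = 104700 / 365 = 287 yr

287 years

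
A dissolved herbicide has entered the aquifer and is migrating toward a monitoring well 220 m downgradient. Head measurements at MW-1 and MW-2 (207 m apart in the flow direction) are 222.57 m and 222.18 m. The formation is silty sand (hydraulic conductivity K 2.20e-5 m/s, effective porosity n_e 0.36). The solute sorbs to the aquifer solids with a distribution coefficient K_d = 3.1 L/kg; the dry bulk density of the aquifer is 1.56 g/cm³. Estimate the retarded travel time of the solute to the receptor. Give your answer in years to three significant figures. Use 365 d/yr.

875 years

Hydraulic gradient i = (222.57 − 222.18) / 207 = 0.39 / 207 = 0.001884
K = 2.20e-5 m/s × 86400 s/d = 1.901 m/d
Specific discharge q = 1.901 × 0.001884 = 0.003581 m/d
Seepage velocity v = q / n = 0.003581 / 0.36 = 0.009948 m/d
Retardation R = 1 + ρ_b·K_d/n = 1 + 1.56×3.1/0.36 = 14.43
Contaminant velocity v_c = v/R = 0.009948/14.43 = 6.892e-4 m/d
t = L/v_c = 220/6.892e-4 = 319200 d
   = 319200/365 = 875 yr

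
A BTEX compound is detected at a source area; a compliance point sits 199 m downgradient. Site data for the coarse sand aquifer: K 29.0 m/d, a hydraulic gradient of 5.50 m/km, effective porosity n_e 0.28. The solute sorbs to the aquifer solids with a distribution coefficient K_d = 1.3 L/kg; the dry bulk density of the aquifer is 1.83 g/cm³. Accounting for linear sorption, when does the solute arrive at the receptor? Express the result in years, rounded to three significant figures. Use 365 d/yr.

9.09 years

Darcy flux q = K·i = 29.0 × 0.0055 = 0.1595 m/d
Seepage velocity v = q / n = 0.1595 / 0.28 = 0.5696 m/d
Retardation R = 1 + ρ_b·K_d/n = 1 + 1.83×1.3/0.28 = 9.496
Contaminant velocity v_c = v/R = 0.5696/9.496 = 0.05998 m/d
t = L/v_c = 199/0.05998 = 3317 d
   = 3317/365 = 9.09 yr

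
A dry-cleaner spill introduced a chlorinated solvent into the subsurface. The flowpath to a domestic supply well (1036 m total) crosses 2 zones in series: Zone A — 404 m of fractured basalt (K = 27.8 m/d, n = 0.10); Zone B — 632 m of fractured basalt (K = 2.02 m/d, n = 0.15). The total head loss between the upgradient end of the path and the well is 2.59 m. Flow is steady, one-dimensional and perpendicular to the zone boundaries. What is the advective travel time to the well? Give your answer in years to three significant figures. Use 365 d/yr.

46.8 years

Steady 1-D flow in series ⇒ the Darcy flux q is identical in every zone and the zone head losses add (resistances L/K in series).
Σ(L/K) = 404/27.8 + 632/2.02 = 14.53 + 312.9 = 327.4 d
q = ΔH / Σ(L/K) = 2.59 / 327.4 = 0.007911 m/d (same in every zone)
Zone A: v = q/n = 0.007911/0.10 = 0.07911 m/d → t_A = 404/0.07911 = 5107 d
Zone B: v = q/n = 0.007911/0.15 = 0.05274 m/d → t_B = 632/0.05274 = 11980 d
Total t = 5107 + 11980 = 17090 d
   = 17090 / 365 = 46.8 yr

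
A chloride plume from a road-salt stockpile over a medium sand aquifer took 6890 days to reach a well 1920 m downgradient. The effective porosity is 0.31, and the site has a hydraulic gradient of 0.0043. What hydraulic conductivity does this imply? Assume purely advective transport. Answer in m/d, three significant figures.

20.1 m/d

v = L / t = 1920 / 6890 = 0.2787 m/d
K = v · n / i = 0.2787 × 0.31 / 0.0043 = 20.1 m/d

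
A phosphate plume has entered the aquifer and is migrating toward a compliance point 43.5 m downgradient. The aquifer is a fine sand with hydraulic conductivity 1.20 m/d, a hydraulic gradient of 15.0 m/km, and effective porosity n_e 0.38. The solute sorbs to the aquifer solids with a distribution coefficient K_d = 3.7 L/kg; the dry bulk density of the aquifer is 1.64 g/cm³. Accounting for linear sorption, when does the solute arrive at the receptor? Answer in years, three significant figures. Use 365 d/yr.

q = Ki = 1.20 × 0.015 = 0.01800 m/d
v = Ki/n = 1.20·0.015/0.38 = 0.04737 m/d
Retardation R = 1 + ρ_b·K_d/n = 1 + 1.64×3.7/0.38 = 16.97
Contaminant velocity v_c = v/R = 0.04737/16.97 = 0.002792 m/d
t = L/v_c = 43.5/0.002792 = 15580 d
   = 15580/365 = 42.7 yr

42.7 years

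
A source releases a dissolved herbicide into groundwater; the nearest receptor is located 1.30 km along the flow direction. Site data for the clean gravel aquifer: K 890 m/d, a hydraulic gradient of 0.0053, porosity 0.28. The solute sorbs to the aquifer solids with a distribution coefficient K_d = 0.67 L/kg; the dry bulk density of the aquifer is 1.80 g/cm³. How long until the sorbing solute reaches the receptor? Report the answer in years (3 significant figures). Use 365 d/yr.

Specific discharge q = 890 × 0.0053 = 4.717 m/d
v = Ki/n = 890·0.0053/0.28 = 16.85 m/d
Retardation R = 1 + ρ_b·K_d/n = 1 + 1.80×0.67/0.28 = 5.307
Contaminant velocity v_c = v/R = 16.85/5.307 = 3.174 m/d
L = 1.30 km = 1300 m
t = L/v_c = 1300/3.174 = 409.5 d
   = 409.5/365 = 1.12 yr

1.12 years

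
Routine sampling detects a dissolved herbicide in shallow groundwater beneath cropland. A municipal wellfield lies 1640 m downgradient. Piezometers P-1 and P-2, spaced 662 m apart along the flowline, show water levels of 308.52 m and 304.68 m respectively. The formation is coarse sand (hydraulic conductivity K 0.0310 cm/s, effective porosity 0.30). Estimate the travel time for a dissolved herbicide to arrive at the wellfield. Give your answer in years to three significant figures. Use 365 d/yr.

Hydraulic gradient i = (308.52 − 304.68) / 662 = 3.84 / 662 = 0.005801
K = 0.0310 cm/s × 864 = 26.78 m/d
Darcy flux q = K·i = 26.78 × 0.005801 = 0.1554 m/d
Average linear velocity = 0.1554 / 0.30 = 0.5179 m/d
t = L / v = 1640 / 0.5179 = 3167 d
   = 3167 / 365 = 8.68 yr

8.68 years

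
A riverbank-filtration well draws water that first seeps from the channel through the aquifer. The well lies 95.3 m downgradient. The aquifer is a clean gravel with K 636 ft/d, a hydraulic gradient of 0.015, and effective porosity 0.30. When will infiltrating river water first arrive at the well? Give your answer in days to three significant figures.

9.83 days

K = 636 ft/d × 0.3048 = 193.9 m/d
Darcy flux q = K·i = 193.9 × 0.015 = 2.908 m/d
v_s = q/n_e = 2.908/0.30 = 9.693 m/d
t = L / v = 95.3 / 9.693 = 9.832 d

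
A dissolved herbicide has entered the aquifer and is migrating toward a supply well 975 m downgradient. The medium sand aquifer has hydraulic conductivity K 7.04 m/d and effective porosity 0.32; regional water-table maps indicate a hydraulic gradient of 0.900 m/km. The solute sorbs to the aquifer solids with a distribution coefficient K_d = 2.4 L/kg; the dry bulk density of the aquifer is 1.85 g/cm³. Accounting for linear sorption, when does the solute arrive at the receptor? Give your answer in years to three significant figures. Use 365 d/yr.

2010 years

q = Ki = 7.04 × 9.0e-4 = 0.006336 m/d
Seepage velocity v = q / n = 0.006336 / 0.32 = 0.01980 m/d
Retardation R = 1 + ρ_b·K_d/n = 1 + 1.85×2.4/0.32 = 14.88
Contaminant velocity v_c = v/R = 0.01980/14.88 = 0.001331 m/d
t = L/v_c = 975/0.001331 = 732500 d
   = 732500/365 = 2010 yr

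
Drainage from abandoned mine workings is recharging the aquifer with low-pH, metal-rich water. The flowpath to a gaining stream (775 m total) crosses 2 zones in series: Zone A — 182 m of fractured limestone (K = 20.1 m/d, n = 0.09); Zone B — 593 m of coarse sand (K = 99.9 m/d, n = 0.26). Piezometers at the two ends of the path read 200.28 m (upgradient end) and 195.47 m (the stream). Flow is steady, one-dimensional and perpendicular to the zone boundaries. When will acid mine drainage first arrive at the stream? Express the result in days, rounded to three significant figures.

532 days

Total head drop ΔH = 200.28 − 195.47 = 4.81 m
Continuity: the same q passes through each zone, so ΔH = q·Σ(L_j/K_j) — the zones act as resistances in series.
Σ(L/K) = 182/20.1 + 593/99.9 = 9.055 + 5.936 = 14.99 d
q = ΔH / Σ(L/K) = 4.81 / 14.99 = 0.3209 m/d (same in every zone)
Zone A: v = q/n = 0.3209/0.09 = 3.565 m/d → t_A = 182/3.565 = 51.05 d
Zone B: v = q/n = 0.3209/0.26 = 1.234 m/d → t_B = 593/1.234 = 480.5 d
Total t = 51.05 + 480.5 = 531.6 d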